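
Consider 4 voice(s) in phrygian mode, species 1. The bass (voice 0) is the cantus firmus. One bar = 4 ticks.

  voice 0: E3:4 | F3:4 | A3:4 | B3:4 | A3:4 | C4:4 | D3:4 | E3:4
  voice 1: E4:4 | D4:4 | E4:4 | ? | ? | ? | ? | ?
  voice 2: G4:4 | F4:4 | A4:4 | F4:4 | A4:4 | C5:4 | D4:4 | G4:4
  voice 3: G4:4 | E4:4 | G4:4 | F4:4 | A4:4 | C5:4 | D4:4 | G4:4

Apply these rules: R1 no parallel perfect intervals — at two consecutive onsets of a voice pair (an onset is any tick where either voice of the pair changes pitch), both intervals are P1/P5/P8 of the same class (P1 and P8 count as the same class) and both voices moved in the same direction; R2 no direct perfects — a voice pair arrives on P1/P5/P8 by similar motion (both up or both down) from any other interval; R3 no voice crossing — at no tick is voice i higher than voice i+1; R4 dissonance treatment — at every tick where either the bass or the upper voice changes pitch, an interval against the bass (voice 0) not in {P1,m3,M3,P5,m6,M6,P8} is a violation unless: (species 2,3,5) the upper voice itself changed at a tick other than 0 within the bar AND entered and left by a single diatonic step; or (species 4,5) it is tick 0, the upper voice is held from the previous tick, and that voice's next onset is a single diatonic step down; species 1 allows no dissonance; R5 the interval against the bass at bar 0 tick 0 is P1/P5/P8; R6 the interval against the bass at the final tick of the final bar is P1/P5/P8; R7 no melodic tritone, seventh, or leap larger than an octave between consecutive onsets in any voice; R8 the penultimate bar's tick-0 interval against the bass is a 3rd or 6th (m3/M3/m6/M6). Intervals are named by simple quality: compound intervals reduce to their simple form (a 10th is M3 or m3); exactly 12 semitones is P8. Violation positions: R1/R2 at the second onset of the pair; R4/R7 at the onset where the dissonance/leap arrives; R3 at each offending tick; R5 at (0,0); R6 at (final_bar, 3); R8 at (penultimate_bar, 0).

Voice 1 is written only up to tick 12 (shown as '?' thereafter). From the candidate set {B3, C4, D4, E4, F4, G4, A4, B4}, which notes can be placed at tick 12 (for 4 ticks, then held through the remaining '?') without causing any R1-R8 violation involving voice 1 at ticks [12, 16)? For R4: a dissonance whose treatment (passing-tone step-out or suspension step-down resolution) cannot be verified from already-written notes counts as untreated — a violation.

{B3, D4}

B3: legal
C4: violates R4
D4: legal
E4: violates R4
F4: violates R4
G4: violates R3
A4: violates R3,R4
B4: violates R2,R3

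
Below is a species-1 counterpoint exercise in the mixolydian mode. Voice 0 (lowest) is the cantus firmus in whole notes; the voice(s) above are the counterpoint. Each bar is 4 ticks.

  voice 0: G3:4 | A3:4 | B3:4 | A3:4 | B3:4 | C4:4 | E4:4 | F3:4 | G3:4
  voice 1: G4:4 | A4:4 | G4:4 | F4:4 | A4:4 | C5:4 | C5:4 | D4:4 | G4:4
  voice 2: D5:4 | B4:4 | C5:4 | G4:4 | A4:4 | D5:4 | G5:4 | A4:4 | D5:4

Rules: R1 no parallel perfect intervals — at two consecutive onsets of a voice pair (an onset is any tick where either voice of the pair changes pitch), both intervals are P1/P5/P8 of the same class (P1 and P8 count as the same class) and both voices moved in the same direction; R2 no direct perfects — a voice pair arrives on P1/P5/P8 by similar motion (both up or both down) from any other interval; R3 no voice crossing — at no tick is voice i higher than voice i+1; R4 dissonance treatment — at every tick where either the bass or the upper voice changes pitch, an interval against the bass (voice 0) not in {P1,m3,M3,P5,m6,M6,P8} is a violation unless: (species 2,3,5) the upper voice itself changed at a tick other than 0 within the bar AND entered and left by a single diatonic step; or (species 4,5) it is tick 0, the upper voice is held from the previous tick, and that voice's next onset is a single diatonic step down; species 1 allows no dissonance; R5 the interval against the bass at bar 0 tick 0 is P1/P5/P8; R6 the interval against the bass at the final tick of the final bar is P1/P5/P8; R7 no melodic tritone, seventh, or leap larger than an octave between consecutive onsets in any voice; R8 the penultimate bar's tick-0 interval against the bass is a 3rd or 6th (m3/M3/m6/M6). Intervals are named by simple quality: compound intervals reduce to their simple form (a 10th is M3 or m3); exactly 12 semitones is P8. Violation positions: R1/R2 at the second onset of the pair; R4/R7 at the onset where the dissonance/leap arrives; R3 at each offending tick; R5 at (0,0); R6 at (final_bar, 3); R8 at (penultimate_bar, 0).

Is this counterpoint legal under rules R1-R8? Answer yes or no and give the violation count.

bar 0: v0=G3 v1=G4 v2=D5 (P5)
bar 1: v0=A3 v1=A4 v2=B4 (M2)
bar 2: v0=B3 v1=G4 v2=C5 (m2)
bar 3: v0=A3 v1=F4 v2=G4 (m7)
bar 4: v0=B3 v1=A4 v2=A4 (m7)
bar 5: v0=C4 v1=C5 v2=D5 (M2)
bar 6: v0=E4 v1=C5 v2=G5 (m3)
bar 7: v0=F3 v1=D4 v2=A4 (M3)
bar 8: v0=G3 v1=G4 v2=D5 (P5)
  R1 @ bar1.0: G3/G4 P8 -> A3/A4 P8 similar
  R4 @ bar1.0: A3/B4 M2 untreated
  R4 @ bar2.0: B3/C5 m2 untreated
  R4 @ bar3.0: A3/G4 m7 untreated
  R2 @ bar4.0: F4/G4 M2 -> A4/A4 P1 similar
  R4 @ bar4.0: B3/A4 m7 untreated
  R4 @ bar4.0: B3/A4 m7 untreated
  R2 @ bar5.0: B3/A4 m7 -> C4/C5 P8 similar
  R4 @ bar5.0: C4/D5 M2 untreated
  R1 @ bar7.0: C5/G5 P5 -> D4/A4 P5 similar
  R7 @ bar7.0: E4->F3 leap 11st
  R7 @ bar7.0: C5->D4 leap 10st
  R7 @ bar7.0: G5->A4 leap 10st
  R1 @ bar8.0: D4/A4 P5 -> G4/D5 P5 similar
  R2 @ bar8.0: F3/D4 M6 -> G3/G4 P8 similar
  R2 @ bar8.0: F3/A4 M3 -> G3/D5 P5 similar

No (16 violations)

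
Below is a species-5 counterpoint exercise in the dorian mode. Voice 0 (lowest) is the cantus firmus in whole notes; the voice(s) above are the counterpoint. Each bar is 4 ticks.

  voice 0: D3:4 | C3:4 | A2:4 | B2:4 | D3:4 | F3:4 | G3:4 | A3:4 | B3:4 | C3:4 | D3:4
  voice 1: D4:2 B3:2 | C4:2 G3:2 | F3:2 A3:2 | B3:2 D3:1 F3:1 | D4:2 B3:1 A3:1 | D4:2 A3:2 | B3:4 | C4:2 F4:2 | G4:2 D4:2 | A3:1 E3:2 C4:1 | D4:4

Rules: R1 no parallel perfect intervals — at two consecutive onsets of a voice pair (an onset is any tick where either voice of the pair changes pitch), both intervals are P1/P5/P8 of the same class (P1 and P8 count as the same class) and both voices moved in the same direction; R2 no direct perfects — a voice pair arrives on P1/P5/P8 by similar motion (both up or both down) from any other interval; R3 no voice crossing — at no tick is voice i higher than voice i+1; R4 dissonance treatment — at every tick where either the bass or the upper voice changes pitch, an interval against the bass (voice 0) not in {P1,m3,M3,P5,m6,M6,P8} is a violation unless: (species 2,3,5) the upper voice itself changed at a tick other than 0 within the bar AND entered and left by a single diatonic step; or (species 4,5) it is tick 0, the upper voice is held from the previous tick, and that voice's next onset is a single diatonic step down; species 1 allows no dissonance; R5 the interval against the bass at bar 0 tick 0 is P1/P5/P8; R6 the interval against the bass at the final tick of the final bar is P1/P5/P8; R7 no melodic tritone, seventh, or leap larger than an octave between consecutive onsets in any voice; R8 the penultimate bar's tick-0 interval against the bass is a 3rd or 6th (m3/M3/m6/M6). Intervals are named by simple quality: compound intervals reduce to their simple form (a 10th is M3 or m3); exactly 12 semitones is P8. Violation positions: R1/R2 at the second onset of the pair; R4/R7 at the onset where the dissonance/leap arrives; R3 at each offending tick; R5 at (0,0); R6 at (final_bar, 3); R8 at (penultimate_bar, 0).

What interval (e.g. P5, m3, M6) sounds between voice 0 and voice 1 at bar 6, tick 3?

M3

voice 0=G3 voice 1=B3 -> M3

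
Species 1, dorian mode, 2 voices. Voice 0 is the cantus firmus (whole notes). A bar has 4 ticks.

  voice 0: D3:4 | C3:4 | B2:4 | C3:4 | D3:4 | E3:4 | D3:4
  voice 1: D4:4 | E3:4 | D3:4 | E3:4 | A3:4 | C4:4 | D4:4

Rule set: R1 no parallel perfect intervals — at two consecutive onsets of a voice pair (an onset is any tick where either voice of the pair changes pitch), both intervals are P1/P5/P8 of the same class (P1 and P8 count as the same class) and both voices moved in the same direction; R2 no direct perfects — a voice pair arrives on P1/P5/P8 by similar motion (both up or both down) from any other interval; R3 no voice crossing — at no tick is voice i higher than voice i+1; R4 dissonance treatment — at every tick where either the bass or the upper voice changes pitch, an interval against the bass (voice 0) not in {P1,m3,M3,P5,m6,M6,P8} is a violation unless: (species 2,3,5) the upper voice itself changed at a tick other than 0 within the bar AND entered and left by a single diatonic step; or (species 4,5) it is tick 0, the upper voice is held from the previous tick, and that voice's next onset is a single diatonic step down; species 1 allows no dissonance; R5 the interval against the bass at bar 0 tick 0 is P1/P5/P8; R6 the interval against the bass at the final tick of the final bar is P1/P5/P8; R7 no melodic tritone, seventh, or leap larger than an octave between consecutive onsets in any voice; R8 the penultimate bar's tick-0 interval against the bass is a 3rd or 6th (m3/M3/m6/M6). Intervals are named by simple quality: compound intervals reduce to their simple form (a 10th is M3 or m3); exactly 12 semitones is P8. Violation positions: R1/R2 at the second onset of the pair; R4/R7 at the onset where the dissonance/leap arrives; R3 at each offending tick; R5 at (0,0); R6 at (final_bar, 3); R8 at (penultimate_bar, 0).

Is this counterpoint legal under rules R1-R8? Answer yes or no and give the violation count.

No (2 violations)

bar 0: v0=D3 v1=D4 (P8)
bar 1: v0=C3 v1=E3 (M3)
bar 2: v0=B2 v1=D3 (m3)
bar 3: v0=C3 v1=E3 (M3)
bar 4: v0=D3 v1=A3 (P5)
bar 5: v0=E3 v1=C4 (m6)
bar 6: v0=D3 v1=D4 (P8)
  R7 @ bar1.0: D4->E3 leap 10st
  R2 @ bar4.0: C3/E3 M3 -> D3/A3 P5 similar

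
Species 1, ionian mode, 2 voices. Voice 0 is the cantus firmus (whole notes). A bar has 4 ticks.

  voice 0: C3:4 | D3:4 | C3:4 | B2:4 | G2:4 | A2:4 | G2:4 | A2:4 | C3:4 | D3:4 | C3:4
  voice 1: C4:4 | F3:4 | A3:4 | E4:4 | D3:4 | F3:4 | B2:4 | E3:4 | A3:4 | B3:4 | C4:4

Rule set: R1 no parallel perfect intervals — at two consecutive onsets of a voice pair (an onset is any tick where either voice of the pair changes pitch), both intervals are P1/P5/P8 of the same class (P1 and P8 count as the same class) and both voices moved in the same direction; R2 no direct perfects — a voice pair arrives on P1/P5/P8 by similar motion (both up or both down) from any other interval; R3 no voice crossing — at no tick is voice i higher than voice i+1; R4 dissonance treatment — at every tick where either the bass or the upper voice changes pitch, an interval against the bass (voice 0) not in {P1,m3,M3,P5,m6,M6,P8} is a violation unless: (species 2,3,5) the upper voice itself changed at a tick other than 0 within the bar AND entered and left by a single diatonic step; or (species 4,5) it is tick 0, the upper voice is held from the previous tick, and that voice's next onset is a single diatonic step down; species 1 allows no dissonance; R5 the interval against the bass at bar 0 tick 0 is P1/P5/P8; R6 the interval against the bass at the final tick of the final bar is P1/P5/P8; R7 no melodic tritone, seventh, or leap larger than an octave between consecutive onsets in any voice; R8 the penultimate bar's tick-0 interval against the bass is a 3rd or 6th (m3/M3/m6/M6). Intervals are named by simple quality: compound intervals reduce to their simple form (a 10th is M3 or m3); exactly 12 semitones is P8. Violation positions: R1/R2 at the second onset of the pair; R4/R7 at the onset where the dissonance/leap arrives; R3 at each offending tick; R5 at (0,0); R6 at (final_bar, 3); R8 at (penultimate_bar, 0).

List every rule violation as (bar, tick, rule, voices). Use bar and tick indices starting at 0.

(3, 0, R4, (0, 1))
(4, 0, R2, (0, 1))
(4, 0, R7, (1,))
(6, 0, R7, (1,))
(7, 0, R2, (0, 1))

bar 0: v0=C3 v1=C4 downbeat P8
bar 1: v0=D3 v1=F3 downbeat m3
bar 2: v0=C3 v1=A3 downbeat M6
bar 3: v0=B2 v1=E4 downbeat P4
bar 4: v0=G2 v1=D3 downbeat P5
bar 5: v0=A2 v1=F3 downbeat m6
bar 6: v0=G2 v1=B2 downbeat M3
bar 7: v0=A2 v1=E3 downbeat P5
bar 8: v0=C3 v1=A3 downbeat M6
bar 9: v0=D3 v1=B3 downbeat M6
bar 10: v0=C3 v1=C4 downbeat P8
  -> R4 @ bar 3 tick 0 v(0, 1): B2/E4 P4 untreated
  -> R2 @ bar 4 tick 0 v(0, 1): B2/E4 P4 -> G2/D3 P5 similar
  -> R7 @ bar 4 tick 0 v(1,): E4->D3 leap 14st
  -> R7 @ bar 6 tick 0 v(1,): F3->B2 leap 6st
  -> R2 @ bar 7 tick 0 v(0, 1): G2/B2 M3 -> A2/E3 P5 similar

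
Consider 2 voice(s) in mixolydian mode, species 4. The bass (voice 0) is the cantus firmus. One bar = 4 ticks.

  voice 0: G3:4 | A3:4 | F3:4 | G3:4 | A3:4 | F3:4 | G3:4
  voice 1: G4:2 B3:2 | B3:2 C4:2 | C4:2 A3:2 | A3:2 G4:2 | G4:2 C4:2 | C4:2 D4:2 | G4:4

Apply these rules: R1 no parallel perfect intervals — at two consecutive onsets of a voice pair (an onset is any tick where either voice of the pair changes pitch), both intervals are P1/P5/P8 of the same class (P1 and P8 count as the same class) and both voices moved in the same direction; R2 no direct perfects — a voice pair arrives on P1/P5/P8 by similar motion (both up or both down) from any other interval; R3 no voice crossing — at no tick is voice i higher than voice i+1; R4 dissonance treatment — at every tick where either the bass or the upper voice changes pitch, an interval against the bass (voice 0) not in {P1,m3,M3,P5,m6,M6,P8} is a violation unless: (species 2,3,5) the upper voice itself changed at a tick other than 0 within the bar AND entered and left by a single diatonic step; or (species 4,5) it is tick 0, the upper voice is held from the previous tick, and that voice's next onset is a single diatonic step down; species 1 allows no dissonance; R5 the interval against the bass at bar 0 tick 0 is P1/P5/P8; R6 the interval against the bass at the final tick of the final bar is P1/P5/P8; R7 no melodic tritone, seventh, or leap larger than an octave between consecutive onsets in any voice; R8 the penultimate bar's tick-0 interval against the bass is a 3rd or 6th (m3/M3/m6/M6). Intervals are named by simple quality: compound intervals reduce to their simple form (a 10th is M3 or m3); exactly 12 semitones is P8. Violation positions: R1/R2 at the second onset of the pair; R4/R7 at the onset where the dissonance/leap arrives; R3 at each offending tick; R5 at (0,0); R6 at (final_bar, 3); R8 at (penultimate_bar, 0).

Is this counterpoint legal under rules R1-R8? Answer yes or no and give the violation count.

bar 0: v0=G3 v1=G4 (P8)
bar 1: v0=A3 v1=B3 (M2)
bar 2: v0=F3 v1=C4 (P5)
bar 3: v0=G3 v1=A3 (M2)
bar 4: v0=A3 v1=G4 (m7)
bar 5: v0=F3 v1=C4 (P5)
bar 6: v0=G3 v1=G4 (P8)
  R4 @ bar1.0: A3/B3 M2 untreated
  R4 @ bar3.0: G3/A3 M2 untreated
  R7 @ bar3.2: A3->G4 leap 10st
  R4 @ bar4.0: A3/G4 m7 untreated
  R8 @ bar5.0: penult P5 not 3rd/6th
  R2 @ bar6.0: F3/D4 M6 -> G3/G4 P8 similar

No (6 violations)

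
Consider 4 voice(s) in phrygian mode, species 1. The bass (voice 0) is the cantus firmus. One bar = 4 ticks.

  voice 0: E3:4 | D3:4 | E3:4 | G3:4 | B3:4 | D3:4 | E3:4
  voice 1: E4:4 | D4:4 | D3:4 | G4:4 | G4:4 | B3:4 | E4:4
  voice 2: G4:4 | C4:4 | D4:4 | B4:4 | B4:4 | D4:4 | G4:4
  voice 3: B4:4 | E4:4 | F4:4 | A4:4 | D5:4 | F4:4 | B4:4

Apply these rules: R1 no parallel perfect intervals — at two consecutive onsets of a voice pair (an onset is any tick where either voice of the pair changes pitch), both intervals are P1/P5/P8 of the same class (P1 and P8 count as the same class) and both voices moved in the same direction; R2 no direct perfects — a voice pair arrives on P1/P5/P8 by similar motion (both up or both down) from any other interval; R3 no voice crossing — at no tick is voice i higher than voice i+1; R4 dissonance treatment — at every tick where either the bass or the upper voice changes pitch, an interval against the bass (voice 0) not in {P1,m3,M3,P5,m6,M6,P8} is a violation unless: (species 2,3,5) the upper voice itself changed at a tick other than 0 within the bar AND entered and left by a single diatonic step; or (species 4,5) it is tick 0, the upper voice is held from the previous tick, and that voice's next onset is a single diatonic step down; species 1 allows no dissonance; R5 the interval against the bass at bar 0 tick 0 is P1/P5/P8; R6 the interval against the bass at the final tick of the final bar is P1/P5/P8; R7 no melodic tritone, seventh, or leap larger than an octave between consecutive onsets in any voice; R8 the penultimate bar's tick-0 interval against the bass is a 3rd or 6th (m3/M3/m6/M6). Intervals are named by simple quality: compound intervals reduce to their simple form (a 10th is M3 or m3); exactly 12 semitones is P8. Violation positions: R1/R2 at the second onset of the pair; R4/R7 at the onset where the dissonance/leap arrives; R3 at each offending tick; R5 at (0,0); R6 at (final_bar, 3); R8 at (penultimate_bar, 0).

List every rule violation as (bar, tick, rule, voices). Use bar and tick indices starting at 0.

(0, 0, R5, (0, 2))
(1, 0, R1, (0, 1))
(1, 0, R3, (1, 2))
(1, 0, R4, (0, 2))
(1, 0, R4, (0, 3))
(1, 1, R3, (1, 2))
(1, 2, R3, (1, 2))
(1, 3, R3, (1, 2))
(2, 0, R3, (0, 1))
(2, 0, R4, (0, 1))
(2, 0, R4, (0, 2))
(2, 0, R4, (0, 3))
(2, 1, R3, (0, 1))
(2, 2, R3, (0, 1))
(2, 3, R3, (0, 1))
(3, 0, R2, (0, 1))
(3, 0, R3, (2, 3))
(3, 0, R4, (0, 3))
(3, 0, R7, (1,))
(3, 1, R3, (2, 3))
(3, 2, R3, (2, 3))
(3, 3, R3, (2, 3))
(5, 0, R1, (0, 2))
(5, 0, R8, (0, 2))
(6, 0, R2, (0, 1))
(6, 0, R2, (0, 3))
(6, 0, R2, (1, 3))
(6, 0, R7, (3,))
(6, 3, R6, (0, 2))

bar 0: v0=E3 v1=E4 v2=G4 v3=B4 downbeat P5
bar 1: v0=D3 v1=D4 v2=C4 v3=E4 downbeat M2
bar 2: v0=E3 v1=D3 v2=D4 v3=F4 downbeat m2
bar 3: v0=G3 v1=G4 v2=B4 v3=A4 downbeat M2
bar 4: v0=B3 v1=G4 v2=B4 v3=D5 downbeat m3
bar 5: v0=D3 v1=B3 v2=D4 v3=F4 downbeat m3
bar 6: v0=E3 v1=E4 v2=G4 v3=B4 downbeat P5
  -> R5 @ bar 0 tick 0 v(0, 2): opens on m3
  -> R1 @ bar 1 tick 0 v(0, 1): E3/E4 P8 -> D3/D4 P8 similar
  -> R3 @ bar 1 tick 0 v(1, 2): D4 above C4
  -> R4 @ bar 1 tick 0 v(0, 2): D3/C4 m7 untreated
  -> R4 @ bar 1 tick 0 v(0, 3): D3/E4 M2 untreated
  -> R3 @ bar 1 tick 1 v(1, 2): D4 above C4
  -> R3 @ bar 1 tick 2 v(1, 2): D4 above C4
  -> R3 @ bar 1 tick 3 v(1, 2): D4 above C4
  -> R3 @ bar 2 tick 0 v(0, 1): E3 above D3
  -> R4 @ bar 2 tick 0 v(0, 1): E3/D3 M2 untreated
  -> R4 @ bar 2 tick 0 v(0, 2): E3/D4 m7 untreated
  -> R4 @ bar 2 tick 0 v(0, 3): E3/F4 m2 untreated
  -> R3 @ bar 2 tick 1 v(0, 1): E3 above D3
  -> R3 @ bar 2 tick 2 v(0, 1): E3 above D3
  -> R3 @ bar 2 tick 3 v(0, 1): E3 above D3
  -> R2 @ bar 3 tick 0 v(0, 1): E3/D3 M2 -> G3/G4 P8 similar
  -> R3 @ bar 3 tick 0 v(2, 3): B4 above A4
  -> R4 @ bar 3 tick 0 v(0, 3): G3/A4 M2 untreated
  -> R7 @ bar 3 tick 0 v(1,): D3->G4 leap 17st
  -> R3 @ bar 3 tick 1 v(2, 3): B4 above A4
  -> R3 @ bar 3 tick 2 v(2, 3): B4 above A4
  -> R3 @ bar 3 tick 3 v(2, 3): B4 above A4
  -> R1 @ bar 5 tick 0 v(0, 2): B3/B4 P8 -> D3/D4 P8 similar
  -> R8 @ bar 5 tick 0 v(0, 2): penult P8 not 3rd/6th
  -> R2 @ bar 6 tick 0 v(0, 1): D3/B3 M6 -> E3/E4 P8 similar
  -> R2 @ bar 6 tick 0 v(0, 3): D3/F4 m3 -> E3/B4 P5 similar
  -> R2 @ bar 6 tick 0 v(1, 3): B3/F4 TT -> E4/B4 P5 similar
  -> R7 @ bar 6 tick 0 v(3,): F4->B4 leap 6st
  -> R6 @ bar 6 tick 3 v(0, 2): closes on m3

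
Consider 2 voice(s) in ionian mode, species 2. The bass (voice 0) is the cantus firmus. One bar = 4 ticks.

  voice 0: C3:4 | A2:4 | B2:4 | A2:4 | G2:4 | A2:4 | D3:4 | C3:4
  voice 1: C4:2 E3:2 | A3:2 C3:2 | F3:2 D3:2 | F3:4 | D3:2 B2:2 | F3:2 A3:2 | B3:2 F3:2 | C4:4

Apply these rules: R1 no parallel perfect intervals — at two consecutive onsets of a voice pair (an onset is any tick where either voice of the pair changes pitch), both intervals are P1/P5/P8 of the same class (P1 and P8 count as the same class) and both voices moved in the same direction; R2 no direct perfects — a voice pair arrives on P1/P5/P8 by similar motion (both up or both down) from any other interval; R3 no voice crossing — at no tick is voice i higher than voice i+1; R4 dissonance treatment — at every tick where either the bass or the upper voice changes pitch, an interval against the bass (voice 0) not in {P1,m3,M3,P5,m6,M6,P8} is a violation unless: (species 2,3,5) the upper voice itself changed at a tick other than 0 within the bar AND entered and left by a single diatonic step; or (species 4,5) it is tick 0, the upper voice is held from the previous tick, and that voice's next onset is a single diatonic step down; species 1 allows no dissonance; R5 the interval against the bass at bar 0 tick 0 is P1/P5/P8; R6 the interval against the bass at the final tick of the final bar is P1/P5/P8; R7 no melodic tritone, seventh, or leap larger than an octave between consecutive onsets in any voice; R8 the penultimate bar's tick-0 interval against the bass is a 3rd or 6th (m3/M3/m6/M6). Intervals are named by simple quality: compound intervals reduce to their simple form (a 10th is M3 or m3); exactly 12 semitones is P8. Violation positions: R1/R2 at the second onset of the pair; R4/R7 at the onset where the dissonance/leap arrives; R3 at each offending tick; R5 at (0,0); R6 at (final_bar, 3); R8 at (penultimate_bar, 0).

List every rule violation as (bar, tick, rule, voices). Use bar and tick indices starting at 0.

bar 0: v0=C3 v1=C4 downbeat P8
bar 1: v0=A2 v1=A3 downbeat P8
bar 2: v0=B2 v1=F3 downbeat TT
bar 3: v0=A2 v1=F3 downbeat m6
bar 4: v0=G2 v1=D3 downbeat P5
bar 5: v0=A2 v1=F3 downbeat m6
bar 6: v0=D3 v1=B3 downbeat M6
bar 7: v0=C3 v1=C4 downbeat P8
  -> R4 @ bar 2 tick 0 v(0, 1): B2/F3 TT untreated
  -> R2 @ bar 4 tick 0 v(0, 1): A2/F3 m6 -> G2/D3 P5 similar
  -> R7 @ bar 5 tick 0 v(1,): B2->F3 leap 6st
  -> R7 @ bar 6 tick 2 v(1,): B3->F3 leap 6st

(2, 0, R4, (0, 1))
(4, 0, R2, (0, 1))
(5, 0, R7, (1,))
(6, 2, R7, (1,))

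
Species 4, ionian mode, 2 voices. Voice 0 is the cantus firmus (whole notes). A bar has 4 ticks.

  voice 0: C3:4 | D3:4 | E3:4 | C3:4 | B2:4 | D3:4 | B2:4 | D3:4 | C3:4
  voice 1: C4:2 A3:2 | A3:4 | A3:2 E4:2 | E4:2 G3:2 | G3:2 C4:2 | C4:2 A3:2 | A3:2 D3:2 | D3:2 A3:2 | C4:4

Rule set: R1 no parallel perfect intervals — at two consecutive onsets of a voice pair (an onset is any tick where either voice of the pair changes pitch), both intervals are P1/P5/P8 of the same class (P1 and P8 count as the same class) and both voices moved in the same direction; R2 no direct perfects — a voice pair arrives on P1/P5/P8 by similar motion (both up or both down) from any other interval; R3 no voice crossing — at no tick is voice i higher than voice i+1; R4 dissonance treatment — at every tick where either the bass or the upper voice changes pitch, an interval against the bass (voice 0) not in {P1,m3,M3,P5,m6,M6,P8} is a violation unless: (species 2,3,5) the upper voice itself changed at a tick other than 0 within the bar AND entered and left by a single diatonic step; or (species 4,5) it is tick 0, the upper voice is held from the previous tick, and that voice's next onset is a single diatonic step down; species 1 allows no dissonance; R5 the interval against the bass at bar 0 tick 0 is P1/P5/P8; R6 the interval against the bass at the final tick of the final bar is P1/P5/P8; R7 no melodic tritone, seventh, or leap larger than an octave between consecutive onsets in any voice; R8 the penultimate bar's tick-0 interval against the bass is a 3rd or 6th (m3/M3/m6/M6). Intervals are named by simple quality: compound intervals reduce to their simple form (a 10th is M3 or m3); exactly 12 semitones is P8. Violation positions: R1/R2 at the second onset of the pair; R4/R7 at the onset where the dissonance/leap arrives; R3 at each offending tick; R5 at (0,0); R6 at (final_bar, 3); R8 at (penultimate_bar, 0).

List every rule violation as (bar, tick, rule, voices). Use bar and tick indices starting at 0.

(2, 0, R4, (0, 1))
(4, 2, R4, (0, 1))
(5, 0, R4, (0, 1))
(6, 0, R4, (0, 1))
(7, 0, R8, (0, 1))

bar 0: v0=C3 v1=C4 downbeat P8
bar 1: v0=D3 v1=A3 downbeat P5
bar 2: v0=E3 v1=A3 downbeat P4
bar 3: v0=C3 v1=E4 downbeat M3
bar 4: v0=B2 v1=G3 downbeat m6
bar 5: v0=D3 v1=C4 downbeat m7
bar 6: v0=B2 v1=A3 downbeat m7
bar 7: v0=D3 v1=D3 downbeat P1
bar 8: v0=C3 v1=C4 downbeat P8
  -> R4 @ bar 2 tick 0 v(0, 1): E3/A3 P4 untreated
  -> R4 @ bar 4 tick 2 v(0, 1): B2/C4 m2 untreated
  -> R4 @ bar 5 tick 0 v(0, 1): D3/C4 m7 untreated
  -> R4 @ bar 6 tick 0 v(0, 1): B2/A3 m7 untreated
  -> R8 @ bar 7 tick 0 v(0, 1): penult P1 not 3rd/6th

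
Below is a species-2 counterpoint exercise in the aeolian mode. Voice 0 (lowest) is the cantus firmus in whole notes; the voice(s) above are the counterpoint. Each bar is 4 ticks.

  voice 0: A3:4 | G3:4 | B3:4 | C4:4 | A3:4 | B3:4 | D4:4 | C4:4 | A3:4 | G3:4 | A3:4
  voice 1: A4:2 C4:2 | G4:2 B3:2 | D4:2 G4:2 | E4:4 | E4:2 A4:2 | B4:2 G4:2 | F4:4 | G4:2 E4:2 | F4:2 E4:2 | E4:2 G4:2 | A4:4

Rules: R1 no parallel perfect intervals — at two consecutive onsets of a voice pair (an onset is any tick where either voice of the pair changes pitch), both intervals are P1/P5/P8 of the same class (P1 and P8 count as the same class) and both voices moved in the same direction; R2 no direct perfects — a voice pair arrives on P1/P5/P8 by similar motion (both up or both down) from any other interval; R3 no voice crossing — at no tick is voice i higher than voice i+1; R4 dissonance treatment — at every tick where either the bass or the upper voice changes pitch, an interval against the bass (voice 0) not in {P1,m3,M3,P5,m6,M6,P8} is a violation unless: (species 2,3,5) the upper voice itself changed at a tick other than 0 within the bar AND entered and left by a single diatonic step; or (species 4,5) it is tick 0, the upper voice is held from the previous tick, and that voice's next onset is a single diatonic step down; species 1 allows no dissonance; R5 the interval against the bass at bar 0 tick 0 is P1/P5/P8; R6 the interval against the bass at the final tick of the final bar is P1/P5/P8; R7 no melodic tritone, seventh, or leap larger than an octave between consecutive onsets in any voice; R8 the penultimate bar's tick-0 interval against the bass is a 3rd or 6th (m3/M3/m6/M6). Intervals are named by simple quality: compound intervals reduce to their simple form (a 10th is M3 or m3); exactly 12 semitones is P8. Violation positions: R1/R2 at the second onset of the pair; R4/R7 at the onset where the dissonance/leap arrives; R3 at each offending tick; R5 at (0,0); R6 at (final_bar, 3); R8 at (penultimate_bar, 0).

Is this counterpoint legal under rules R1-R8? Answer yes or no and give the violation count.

bar 0: v0=A3 v1=A4 (P8)
bar 1: v0=G3 v1=G4 (P8)
bar 2: v0=B3 v1=D4 (m3)
bar 3: v0=C4 v1=E4 (M3)
bar 4: v0=A3 v1=E4 (P5)
bar 5: v0=B3 v1=B4 (P8)
bar 6: v0=D4 v1=F4 (m3)
bar 7: v0=C4 v1=G4 (P5)
bar 8: v0=A3 v1=F4 (m6)
bar 9: v0=G3 v1=E4 (M6)
bar 10: v0=A3 v1=A4 (P8)
  R1 @ bar5.0: A3/A4 P8 -> B3/B4 P8 similar
  R1 @ bar10.0: G3/G4 P8 -> A3/A4 P8 similar

No (2 violations)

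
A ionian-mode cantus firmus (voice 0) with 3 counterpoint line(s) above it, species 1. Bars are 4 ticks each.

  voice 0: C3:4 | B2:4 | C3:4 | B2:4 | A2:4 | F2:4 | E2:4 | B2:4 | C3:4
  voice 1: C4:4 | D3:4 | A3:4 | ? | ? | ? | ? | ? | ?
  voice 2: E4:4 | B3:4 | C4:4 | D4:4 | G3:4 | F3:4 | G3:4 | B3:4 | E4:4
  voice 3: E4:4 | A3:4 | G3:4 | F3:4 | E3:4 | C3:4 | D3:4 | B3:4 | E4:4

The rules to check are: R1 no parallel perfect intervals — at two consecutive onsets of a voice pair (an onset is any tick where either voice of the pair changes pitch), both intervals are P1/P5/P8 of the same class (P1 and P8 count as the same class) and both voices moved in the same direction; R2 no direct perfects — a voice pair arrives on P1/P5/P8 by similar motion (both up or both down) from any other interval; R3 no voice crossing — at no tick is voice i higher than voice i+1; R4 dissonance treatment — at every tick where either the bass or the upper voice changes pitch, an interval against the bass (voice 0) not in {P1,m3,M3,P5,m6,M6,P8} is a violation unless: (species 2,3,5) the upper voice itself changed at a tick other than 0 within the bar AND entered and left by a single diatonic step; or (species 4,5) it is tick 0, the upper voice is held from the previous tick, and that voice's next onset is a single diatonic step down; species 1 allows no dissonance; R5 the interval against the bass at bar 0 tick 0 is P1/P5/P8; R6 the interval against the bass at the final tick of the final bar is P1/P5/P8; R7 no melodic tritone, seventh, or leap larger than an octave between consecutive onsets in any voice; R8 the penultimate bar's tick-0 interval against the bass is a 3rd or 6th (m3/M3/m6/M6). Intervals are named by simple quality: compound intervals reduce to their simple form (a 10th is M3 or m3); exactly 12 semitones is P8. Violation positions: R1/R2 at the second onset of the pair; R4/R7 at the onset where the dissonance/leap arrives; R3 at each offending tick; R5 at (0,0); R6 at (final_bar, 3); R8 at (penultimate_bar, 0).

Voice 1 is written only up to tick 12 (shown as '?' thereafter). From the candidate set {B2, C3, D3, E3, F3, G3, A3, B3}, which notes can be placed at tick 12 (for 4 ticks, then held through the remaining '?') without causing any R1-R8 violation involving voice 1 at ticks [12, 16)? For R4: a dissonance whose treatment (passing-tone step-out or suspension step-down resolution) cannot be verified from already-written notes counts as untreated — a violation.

{B3, D3, G3}

B2: violates R2,R7
C3: violates R4
D3: legal
E3: violates R4
F3: violates R2,R4
G3: legal
A3: violates R4
B3: legal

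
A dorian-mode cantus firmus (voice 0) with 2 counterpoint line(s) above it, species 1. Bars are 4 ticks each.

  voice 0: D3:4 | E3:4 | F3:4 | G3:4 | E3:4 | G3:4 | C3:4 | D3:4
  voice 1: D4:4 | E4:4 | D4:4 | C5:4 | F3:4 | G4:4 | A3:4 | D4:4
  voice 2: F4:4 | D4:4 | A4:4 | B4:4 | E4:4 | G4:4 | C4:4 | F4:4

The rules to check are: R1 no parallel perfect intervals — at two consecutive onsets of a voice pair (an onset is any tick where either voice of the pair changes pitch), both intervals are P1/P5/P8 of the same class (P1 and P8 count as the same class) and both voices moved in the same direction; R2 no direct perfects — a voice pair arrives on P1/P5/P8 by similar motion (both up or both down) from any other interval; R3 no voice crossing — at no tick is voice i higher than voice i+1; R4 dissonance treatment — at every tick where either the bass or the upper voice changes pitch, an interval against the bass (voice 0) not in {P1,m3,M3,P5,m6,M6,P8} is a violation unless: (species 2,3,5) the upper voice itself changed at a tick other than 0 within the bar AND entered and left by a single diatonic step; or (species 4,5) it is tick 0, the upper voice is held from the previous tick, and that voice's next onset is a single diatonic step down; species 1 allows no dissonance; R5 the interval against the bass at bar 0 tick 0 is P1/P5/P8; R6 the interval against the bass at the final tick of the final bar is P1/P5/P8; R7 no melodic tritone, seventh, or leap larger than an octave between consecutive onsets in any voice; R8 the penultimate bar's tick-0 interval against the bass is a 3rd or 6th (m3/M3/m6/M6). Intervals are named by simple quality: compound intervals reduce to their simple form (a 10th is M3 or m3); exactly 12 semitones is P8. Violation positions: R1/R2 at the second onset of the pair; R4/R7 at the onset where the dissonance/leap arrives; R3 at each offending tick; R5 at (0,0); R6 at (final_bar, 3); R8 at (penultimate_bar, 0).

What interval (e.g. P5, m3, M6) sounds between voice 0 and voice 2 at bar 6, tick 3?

P8

voice 0=C3 voice 2=C4 -> P8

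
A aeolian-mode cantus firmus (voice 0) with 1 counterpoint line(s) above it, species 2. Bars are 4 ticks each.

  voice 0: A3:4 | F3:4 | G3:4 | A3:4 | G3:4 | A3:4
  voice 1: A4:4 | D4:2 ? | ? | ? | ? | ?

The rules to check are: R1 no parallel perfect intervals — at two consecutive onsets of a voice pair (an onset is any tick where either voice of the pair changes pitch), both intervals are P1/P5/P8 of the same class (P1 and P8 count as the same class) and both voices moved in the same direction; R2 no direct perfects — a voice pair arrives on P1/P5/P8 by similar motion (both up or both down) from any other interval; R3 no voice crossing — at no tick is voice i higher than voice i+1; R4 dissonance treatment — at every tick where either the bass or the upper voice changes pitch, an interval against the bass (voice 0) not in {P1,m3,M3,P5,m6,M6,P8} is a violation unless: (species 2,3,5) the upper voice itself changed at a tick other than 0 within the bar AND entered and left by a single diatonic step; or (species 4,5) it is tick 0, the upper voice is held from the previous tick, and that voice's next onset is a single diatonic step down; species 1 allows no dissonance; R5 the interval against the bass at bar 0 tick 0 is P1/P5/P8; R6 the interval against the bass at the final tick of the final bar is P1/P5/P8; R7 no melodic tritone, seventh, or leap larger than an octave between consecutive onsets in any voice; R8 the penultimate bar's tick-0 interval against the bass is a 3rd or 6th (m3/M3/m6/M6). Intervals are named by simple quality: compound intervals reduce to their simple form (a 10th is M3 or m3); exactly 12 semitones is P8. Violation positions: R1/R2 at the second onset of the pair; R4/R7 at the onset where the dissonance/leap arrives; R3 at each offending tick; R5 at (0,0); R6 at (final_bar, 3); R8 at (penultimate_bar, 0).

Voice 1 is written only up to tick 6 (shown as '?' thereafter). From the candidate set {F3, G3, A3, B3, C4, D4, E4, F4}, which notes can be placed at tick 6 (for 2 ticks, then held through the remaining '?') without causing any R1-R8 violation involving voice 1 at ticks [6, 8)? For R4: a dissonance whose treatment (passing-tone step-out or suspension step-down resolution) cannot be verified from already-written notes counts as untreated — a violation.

{A3, C4, D4, F3, F4}

F3: legal
G3: violates R4
A3: legal
B3: violates R4
C4: legal
D4: legal
E4: violates R4
F4: legal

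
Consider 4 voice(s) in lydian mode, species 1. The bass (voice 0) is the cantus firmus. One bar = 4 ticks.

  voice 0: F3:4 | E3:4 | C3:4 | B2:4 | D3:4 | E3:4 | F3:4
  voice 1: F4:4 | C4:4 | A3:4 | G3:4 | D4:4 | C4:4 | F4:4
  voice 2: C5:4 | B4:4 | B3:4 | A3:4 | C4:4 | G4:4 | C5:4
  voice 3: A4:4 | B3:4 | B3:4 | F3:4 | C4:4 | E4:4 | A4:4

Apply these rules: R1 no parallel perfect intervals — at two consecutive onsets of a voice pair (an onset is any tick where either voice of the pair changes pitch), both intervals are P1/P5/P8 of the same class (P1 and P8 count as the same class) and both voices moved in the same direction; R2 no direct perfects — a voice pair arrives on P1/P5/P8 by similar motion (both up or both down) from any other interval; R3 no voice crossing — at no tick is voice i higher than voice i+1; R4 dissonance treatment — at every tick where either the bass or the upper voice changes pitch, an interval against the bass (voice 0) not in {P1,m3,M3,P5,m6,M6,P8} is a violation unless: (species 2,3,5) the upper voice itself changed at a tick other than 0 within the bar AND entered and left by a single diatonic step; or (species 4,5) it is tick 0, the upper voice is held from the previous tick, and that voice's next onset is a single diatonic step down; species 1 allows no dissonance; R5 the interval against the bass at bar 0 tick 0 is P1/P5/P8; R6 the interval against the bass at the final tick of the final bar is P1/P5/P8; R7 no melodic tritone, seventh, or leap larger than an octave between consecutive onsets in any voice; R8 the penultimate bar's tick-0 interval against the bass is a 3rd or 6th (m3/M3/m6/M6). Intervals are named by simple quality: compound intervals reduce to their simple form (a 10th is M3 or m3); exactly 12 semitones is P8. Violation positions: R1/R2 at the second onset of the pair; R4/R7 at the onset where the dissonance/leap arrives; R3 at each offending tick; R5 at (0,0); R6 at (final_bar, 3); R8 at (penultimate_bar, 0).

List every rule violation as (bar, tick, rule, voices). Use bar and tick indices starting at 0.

bar 0: v0=F3 v1=F4 v2=C5 v3=A4 downbeat M3
bar 1: v0=E3 v1=C4 v2=B4 v3=B3 downbeat P5
bar 2: v0=C3 v1=A3 v2=B3 v3=B3 downbeat M7
bar 3: v0=B2 v1=G3 v2=A3 v3=F3 downbeat TT
bar 4: v0=D3 v1=D4 v2=C4 v3=C4 downbeat m7
bar 5: v0=E3 v1=C4 v2=G4 v3=E4 downbeat P8
bar 6: v0=F3 v1=F4 v2=C5 v3=A4 downbeat M3
  -> R3 @ bar 0 tick 0 v(2, 3): C5 above A4
  -> R5 @ bar 0 tick 0 v(0, 3): opens on M3
  -> R3 @ bar 0 tick 1 v(2, 3): C5 above A4
  -> R3 @ bar 0 tick 2 v(2, 3): C5 above A4
  -> R3 @ bar 0 tick 3 v(2, 3): C5 above A4
  -> R1 @ bar 1 tick 0 v(0, 2): F3/C5 P5 -> E3/B4 P5 similar
  -> R2 @ bar 1 tick 0 v(0, 3): F3/A4 M3 -> E3/B3 P5 similar
  -> R2 @ bar 1 tick 0 v(2, 3): C5/A4 m3 -> B4/B3 P8 similar
  -> R3 @ bar 1 tick 0 v(2, 3): B4 above B3
  -> R7 @ bar 1 tick 0 v(3,): A4->B3 leap 10st
  -> R3 @ bar 1 tick 1 v(2, 3): B4 above B3
  -> R3 @ bar 1 tick 2 v(2, 3): B4 above B3
  -> R3 @ bar 1 tick 3 v(2, 3): B4 above B3
  -> R4 @ bar 2 tick 0 v(0, 2): C3/B3 M7 untreated
  -> R4 @ bar 2 tick 0 v(0, 3): C3/B3 M7 untreated
  -> R3 @ bar 3 tick 0 v(2, 3): A3 above F3
  -> R4 @ bar 3 tick 0 v(0, 2): B2/A3 m7 untreated
  -> R4 @ bar 3 tick 0 v(0, 3): B2/F3 TT untreated
  -> R7 @ bar 3 tick 0 v(3,): B3->F3 leap 6st
  -> R3 @ bar 3 tick 1 v(2, 3): A3 above F3
  -> R3 @ bar 3 tick 2 v(2, 3): A3 above F3
  -> R3 @ bar 3 tick 3 v(2, 3): A3 above F3
  -> R2 @ bar 4 tick 0 v(0, 1): B2/G3 m6 -> D3/D4 P8 similar
  -> R2 @ bar 4 tick 0 v(2, 3): A3/F3 M3 -> C4/C4 P1 similar
  -> R3 @ bar 4 tick 0 v(1, 2): D4 above C4
  -> R4 @ bar 4 tick 0 v(0, 2): D3/C4 m7 untreated
  -> R4 @ bar 4 tick 0 v(0, 3): D3/C4 m7 untreated
  -> R3 @ bar 4 tick 1 v(1, 2): D4 above C4
  -> R3 @ bar 4 tick 2 v(1, 2): D4 above C4
  -> R3 @ bar 4 tick 3 v(1, 2): D4 above C4
  -> R2 @ bar 5 tick 0 v(0, 3): D3/C4 m7 -> E3/E4 P8 similar
  -> R3 @ bar 5 tick 0 v(2, 3): G4 above E4
  -> R8 @ bar 5 tick 0 v(0, 3): penult P8 not 3rd/6th
  -> R3 @ bar 5 tick 1 v(2, 3): G4 above E4
  -> R3 @ bar 5 tick 2 v(2, 3): G4 above E4
  -> R3 @ bar 5 tick 3 v(2, 3): G4 above E4
  -> R1 @ bar 6 tick 0 v(1, 2): C4/G4 P5 -> F4/C5 P5 similar
  -> R2 @ bar 6 tick 0 v(0, 1): E3/C4 m6 -> F3/F4 P8 similar
  -> R2 @ bar 6 tick 0 v(0, 2): E3/G4 m3 -> F3/C5 P5 similar
  -> R3 @ bar 6 tick 0 v(2, 3): C5 above A4
  -> R3 @ bar 6 tick 1 v(2, 3): C5 above A4
  -> R3 @ bar 6 tick 2 v(2, 3): C5 above A4
  -> R3 @ bar 6 tick 3 v(2, 3): C5 above A4
  -> R6 @ bar 6 tick 3 v(0, 3): closes on M3

(0, 0, R3, (2, 3))
(0, 0, R5, (0, 3))
(0, 1, R3, (2, 3))
(0, 2, R3, (2, 3))
(0, 3, R3, (2, 3))
(1, 0, R1, (0, 2))
(1, 0, R2, (0, 3))
(1, 0, R2, (2, 3))
(1, 0, R3, (2, 3))
(1, 0, R7, (3,))
(1, 1, R3, (2, 3))
(1, 2, R3, (2, 3))
(1, 3, R3, (2, 3))
(2, 0, R4, (0, 2))
(2, 0, R4, (0, 3))
(3, 0, R3, (2, 3))
(3, 0, R4, (0, 2))
(3, 0, R4, (0, 3))
(3, 0, R7, (3,))
(3, 1, R3, (2, 3))
(3, 2, R3, (2, 3))
(3, 3, R3, (2, 3))
(4, 0, R2, (0, 1))
(4, 0, R2, (2, 3))
(4, 0, R3, (1, 2))
(4, 0, R4, (0, 2))
(4, 0, R4, (0, 3))
(4, 1, R3, (1, 2))
(4, 2, R3, (1, 2))
(4, 3, R3, (1, 2))
(5, 0, R2, (0, 3))
(5, 0, R3, (2, 3))
(5, 0, R8, (0, 3))
(5, 1, R3, (2, 3))
(5, 2, R3, (2, 3))
(5, 3, R3, (2, 3))
(6, 0, R1, (1, 2))
(6, 0, R2, (0, 1))
(6, 0, R2, (0, 2))
(6, 0, R3, (2, 3))
(6, 1, R3, (2, 3))
(6, 2, R3, (2, 3))
(6, 3, R3, (2, 3))
(6, 3, R6, (0, 3))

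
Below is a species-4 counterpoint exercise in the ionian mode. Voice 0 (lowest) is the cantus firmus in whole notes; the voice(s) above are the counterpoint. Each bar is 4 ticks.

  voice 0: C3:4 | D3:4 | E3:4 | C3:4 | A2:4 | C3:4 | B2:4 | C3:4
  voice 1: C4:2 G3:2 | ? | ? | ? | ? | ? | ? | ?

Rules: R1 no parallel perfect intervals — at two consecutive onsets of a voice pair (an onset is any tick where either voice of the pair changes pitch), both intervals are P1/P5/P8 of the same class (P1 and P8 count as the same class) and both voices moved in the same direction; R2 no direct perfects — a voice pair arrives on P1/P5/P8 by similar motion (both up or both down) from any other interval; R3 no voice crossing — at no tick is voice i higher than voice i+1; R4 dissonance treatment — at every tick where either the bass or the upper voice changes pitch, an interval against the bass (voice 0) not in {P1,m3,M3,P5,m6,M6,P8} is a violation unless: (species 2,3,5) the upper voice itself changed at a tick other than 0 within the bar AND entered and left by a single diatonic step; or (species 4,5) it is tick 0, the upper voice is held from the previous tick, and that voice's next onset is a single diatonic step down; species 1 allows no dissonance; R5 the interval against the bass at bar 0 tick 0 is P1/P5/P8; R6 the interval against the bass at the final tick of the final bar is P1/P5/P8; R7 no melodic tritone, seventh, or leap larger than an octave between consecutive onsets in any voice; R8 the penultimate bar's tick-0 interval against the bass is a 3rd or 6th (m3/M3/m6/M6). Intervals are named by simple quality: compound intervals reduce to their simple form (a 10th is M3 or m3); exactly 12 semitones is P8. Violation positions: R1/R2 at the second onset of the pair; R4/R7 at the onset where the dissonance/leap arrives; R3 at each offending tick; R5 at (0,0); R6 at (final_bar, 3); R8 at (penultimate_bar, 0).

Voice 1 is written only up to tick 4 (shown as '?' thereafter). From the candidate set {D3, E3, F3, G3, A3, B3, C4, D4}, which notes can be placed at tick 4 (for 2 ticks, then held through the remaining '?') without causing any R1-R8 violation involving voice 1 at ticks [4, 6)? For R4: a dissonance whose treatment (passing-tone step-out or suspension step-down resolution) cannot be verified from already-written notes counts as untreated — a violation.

D3: legal
E3: violates R4
F3: legal
G3: violates R4
A3: violates R1
B3: legal
C4: violates R4
D4: violates R2

{B3, D3, F3}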